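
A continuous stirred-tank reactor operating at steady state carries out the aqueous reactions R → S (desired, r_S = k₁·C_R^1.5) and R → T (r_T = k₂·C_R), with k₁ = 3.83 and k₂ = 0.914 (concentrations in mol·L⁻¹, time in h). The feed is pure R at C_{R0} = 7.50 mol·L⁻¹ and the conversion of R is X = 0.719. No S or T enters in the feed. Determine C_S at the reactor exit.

Exit C_R = C_{R0}(1−X) = 7.50×0.281 = 2.108 mol·L⁻¹.
Rates in a CSTR are evaluated at the outlet concentration: r_S = 3.83×2.108^1.5 = 11.72, r_T = 0.914×2.108 = 1.926.
Fraction of consumed R going to S: r_S/(r_S+r_T) = 0.8588.
C_S = 0.8588·C_{R0}·X = 0.8588×7.50×0.719 = 4.63 mol·L⁻¹.

4.63 mol·L⁻¹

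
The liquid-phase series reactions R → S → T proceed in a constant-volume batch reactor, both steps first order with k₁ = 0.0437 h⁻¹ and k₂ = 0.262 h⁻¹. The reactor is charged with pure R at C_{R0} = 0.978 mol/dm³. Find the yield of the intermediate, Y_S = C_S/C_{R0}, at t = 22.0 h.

0.0759

For first-order series with pure R initially, C_S(t) = k₁C_{R0}/(k₂−k₁)·(e^(−k₁t) − e^(−k₂t)).
e^(−k₁t) = e^(−0.0437×22.0) = e^(−0.9614) = 0.3824; e^(−k₂t) = e^(−5.764) = 0.003139.
C_S = 0.0437×0.978/(0.262−0.0437) × (0.3824−0.003139) = 0.1958×0.3792 = 0.07424 mol/dm³.
Y_S = C_S/C_{R0} = 0.07424/0.978 = 0.0759.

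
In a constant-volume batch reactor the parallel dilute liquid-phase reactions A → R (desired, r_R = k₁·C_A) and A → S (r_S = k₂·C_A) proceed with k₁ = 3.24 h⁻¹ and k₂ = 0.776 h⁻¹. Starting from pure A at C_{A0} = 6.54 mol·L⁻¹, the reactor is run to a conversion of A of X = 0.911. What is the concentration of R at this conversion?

C_A = C_{A0}(1−X) = 0.5821 mol·L⁻¹.
Both paths are first order in A, so the instantaneous fraction to R is constant: dC_R/d(−C_A) = k₁/(k₁+k₂) = 0.8068.
C_R = 0.8068·(C_{A0}−C_A) = 0.8068×5.958 = 4.81 mol·L⁻¹.

4.81 mol·L⁻¹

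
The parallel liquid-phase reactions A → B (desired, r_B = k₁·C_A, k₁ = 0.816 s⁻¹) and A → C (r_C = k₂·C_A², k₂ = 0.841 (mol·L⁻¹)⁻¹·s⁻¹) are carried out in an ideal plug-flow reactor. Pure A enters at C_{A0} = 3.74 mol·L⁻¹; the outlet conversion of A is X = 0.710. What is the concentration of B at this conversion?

0.805 mol·L⁻¹

C_A = C_{A0}(1−X) = 1.085 mol·L⁻¹.
Along a PFR/batch, dC_B/dC_A = −r_B/(r_B+r_C) = −k₁/(k₁+k₂·C_A).
Integrating from C_{A0} to C_A: C_B = (0.816/0.841)·ln[(0.816+0.841·3.74)/(0.816+0.841·1.08)] = 0.9703·ln(3.961/1.728) = 0.8049 mol·L⁻¹.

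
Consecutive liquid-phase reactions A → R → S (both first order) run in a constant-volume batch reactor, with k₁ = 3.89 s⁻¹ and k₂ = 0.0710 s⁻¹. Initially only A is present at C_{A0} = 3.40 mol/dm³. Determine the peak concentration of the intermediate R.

At the optimum, C_{R,max}/C_{A0} = (k₁/k₂)^[k₂/(k₂−k₁)].
= (3.89/0.0710)^(0.0710/(0.0710−3.89)) = (54.79)^(-0.01859) = 0.9283.
C_{R,max} = 0.9283×3.40 = 3.16 mol/dm³.

3.16 mol/dm³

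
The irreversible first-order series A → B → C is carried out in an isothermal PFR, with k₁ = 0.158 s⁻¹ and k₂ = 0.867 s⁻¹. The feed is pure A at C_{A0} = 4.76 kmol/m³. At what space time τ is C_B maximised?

2.40 s

The intermediate peaks when r₁ = r₂, i.e. k₁e^(−k₁τ) = k₂e^(−k₂τ), giving τ_opt = ln(k₂/k₁)/(k₂−k₁).
= ln(0.867/0.158)/(0.867−0.158) = ln(5.487)/0.7090 = 1.702/0.7090 = 2.40 s.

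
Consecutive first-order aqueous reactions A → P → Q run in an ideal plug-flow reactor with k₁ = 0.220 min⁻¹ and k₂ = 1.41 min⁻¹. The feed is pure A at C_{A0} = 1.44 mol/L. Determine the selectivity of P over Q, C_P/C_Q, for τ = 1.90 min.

0.469

For first-order series with pure A initially, C_P(τ) = k₁C_{A0}/(k₂−k₁)·(e^(−k₁τ) − e^(−k₂τ)).
e^(−k₁τ) = e^(−0.220×1.90) = e^(−0.4180) = 0.6584; e^(−k₂τ) = e^(−2.679) = 0.06863.
C_P = 0.220×1.44/(1.41−0.220) × (0.6584−0.06863) = 0.2662×0.5897 = 0.1570 mol/L.
C_A = C_{A0}e^(−k₁τ) = 0.9480 mol/L, so C_Q = C_{A0}−C_A−C_P = 0.3350 mol/L; C_P/C_Q = 0.469.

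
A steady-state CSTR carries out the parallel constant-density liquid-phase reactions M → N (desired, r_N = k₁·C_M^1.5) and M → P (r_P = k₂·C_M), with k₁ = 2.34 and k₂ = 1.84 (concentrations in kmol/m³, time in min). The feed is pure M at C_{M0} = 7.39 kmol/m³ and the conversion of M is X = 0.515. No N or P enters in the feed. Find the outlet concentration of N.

2.69 kmol/m³

Exit C_M = C_{M0}(1−X) = 7.39×0.485 = 3.584 kmol/m³.
In a CSTR the entire volume is at exit conditions, so r_N = 2.34×3.584^1.5 = 15.88 and r_P = 1.84×3.584 = 6.595.
Fraction of consumed M going to N: r_N/(r_N+r_P) = 0.7065.
C_N = 0.7065·C_{M0}·X = 0.7065×7.39×0.515 = 2.69 kmol/m³.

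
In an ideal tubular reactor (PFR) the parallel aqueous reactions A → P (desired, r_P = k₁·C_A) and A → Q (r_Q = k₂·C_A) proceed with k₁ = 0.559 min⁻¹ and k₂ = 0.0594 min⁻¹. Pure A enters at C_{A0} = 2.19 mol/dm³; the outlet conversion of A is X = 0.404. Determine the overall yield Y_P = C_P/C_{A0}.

C_A = C_{A0}(1−X) = 1.305 mol/dm³.
Both paths are first order in A, so the instantaneous fraction to P is constant: dC_P/d(−C_A) = k₁/(k₁+k₂) = 0.9039.
C_P = 0.9039·(C_{A0}−C_A) = 0.9039×0.8848 = 0.800 mol/dm³.
Y_P = C_P/C_{A0} = 0.7998/2.19 = 0.365.

0.365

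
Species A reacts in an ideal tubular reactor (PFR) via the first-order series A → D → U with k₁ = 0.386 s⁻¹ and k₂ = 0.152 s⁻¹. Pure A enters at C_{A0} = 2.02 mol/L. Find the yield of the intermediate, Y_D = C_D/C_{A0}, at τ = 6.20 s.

The intermediate concentration in a first-order A→B→C sequence is C_D = k₁C_{A0}(e^(−k₁τ) − e^(−k₂τ))/(k₂−k₁).
e^(−k₁τ) = e^(−0.386×6.20) = e^(−2.393) = 0.09134; e^(−k₂τ) = e^(−0.9424) = 0.3897.
C_D = 0.386×2.02/(0.152−0.386) × (0.09134−0.3897) = (-3.332)×(-0.2984) = 0.9942 mol/L.
Y_D = C_D/C_{A0} = 0.9942/2.02 = 0.492.

0.492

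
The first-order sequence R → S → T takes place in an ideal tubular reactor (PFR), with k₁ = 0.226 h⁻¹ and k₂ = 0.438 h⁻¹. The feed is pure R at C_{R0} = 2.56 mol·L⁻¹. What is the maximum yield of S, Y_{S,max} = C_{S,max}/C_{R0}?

For a first-order series the maximum intermediate yield is C_{S,max}/C_{R0} = (k₁/k₂)^[k₂/(k₂−k₁)].
= (0.226/0.438)^(0.438/(0.438−0.226)) = (0.5160)^(2.066) = 0.2549.

0.255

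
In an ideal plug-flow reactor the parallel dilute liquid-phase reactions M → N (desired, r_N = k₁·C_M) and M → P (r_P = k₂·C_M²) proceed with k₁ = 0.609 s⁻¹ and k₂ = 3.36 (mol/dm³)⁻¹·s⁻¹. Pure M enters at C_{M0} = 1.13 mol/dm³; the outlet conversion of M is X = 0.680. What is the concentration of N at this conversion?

0.160 mol/dm³

C_M = C_{M0}(1−X) = 0.3616 mol/dm³.
Along a PFR/batch, dC_N/dC_M = −r_N/(r_N+r_P) = −k₁/(k₁+k₂·C_M).
Integrating from C_{M0} to C_M: C_N = (0.609/3.36)·ln[(0.609+3.36·1.13)/(0.609+3.36·0.362)] = 0.1812·ln(4.406/1.824) = 0.1598 mol/dm³.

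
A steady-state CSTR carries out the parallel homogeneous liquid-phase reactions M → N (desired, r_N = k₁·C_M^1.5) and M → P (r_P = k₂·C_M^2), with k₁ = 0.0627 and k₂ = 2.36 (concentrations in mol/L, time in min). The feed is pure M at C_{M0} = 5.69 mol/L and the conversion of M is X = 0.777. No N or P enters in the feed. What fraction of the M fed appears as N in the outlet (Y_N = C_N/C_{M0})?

Exit C_M = C_{M0}(1−X) = 5.69×0.223 = 1.269 mol/L.
Rates in a CSTR are evaluated at the outlet concentration: r_N = 0.0627×1.269^1.5 = 0.08962, r_P = 2.36×1.269^2 = 3.800.
Fraction of consumed M going to N: r_N/(r_N+r_P) = 0.02304.
C_N = 0.02304·C_{M0}·X = 0.02304×5.69×0.777 = 0.102 mol/L; Y_N = C_N/C_{M0} = 0.0179.

0.0179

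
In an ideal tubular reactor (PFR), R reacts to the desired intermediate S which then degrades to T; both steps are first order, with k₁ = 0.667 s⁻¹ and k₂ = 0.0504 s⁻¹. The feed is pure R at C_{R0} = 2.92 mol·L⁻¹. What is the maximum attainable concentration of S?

Evaluating C_S at τ_opt = ln(k₂/k₁)/(k₂−k₁) gives C_{S,max}/C_{R0} = (k₁/k₂)^[k₂/(k₂−k₁)].
= (0.667/0.0504)^(0.0504/(0.0504−0.667)) = (13.23)^(-0.08174) = 0.8097.
C_{S,max} = 0.8097×2.92 = 2.36 mol·L⁻¹.

2.36 mol·L⁻¹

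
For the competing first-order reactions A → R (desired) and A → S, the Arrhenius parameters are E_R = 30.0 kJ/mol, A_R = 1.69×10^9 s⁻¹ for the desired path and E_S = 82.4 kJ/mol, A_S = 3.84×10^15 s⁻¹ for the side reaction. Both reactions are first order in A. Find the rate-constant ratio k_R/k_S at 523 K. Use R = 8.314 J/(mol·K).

Since both paths have the same order in A, the concentration cancels and S_{R/S} = k_R/k_S = (A_R/A_S)·exp[(E_S−E_R)/(RT)].
(E_S−E_R)/(RT) = (82.4−30.0)×10³/(8.314×523) = 52400/4348 = 12.05.
k_R/k_S = (1.69×10^9/3.84×10^15)·exp(12.05) = 4.401×10^-7 × 1.713×10^5 = 0.0754.
Since E_R < E_S, lowering the temperature improves selectivity toward R.

0.0754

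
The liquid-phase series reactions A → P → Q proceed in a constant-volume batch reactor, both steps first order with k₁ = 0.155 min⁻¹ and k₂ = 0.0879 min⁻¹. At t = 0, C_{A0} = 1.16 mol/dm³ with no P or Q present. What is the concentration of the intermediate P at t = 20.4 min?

0.333 mol/dm³

Solving the coupled first-order balances gives C_P(t) = [k₁/(k₂−k₁)]·C_{A0}·(e^(−k₁t) − e^(−k₂t)).
e^(−k₁t) = e^(−0.155×20.4) = e^(−3.162) = 0.04234; e^(−k₂t) = e^(−1.793) = 0.1664.
C_P = 0.155×1.16/(0.0879−0.155) × (0.04234−0.1664) = (-2.680)×(-0.1241) = 0.3325 mol/dm³.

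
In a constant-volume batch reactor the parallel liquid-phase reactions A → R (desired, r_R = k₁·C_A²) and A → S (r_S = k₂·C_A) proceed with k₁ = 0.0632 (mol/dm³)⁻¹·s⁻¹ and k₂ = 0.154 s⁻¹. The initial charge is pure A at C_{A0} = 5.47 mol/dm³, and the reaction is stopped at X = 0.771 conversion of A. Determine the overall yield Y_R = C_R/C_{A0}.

0.431

C_A = C_{A0}(1−X) = 1.253 mol/dm³.
Along a PFR/batch, dC_S/dC_A = −r_S/(r_R+r_S) = −k₂/(k₂+k₁·C_A).
Integrating from C_{A0} to C_A: C_S = (0.154/0.0632)·ln[(0.154+0.0632·5.47)/(0.154+0.0632·1.25)] = 2.437·ln(0.4997/0.2332) = 1.857 mol/dm³.
Then C_R = (C_{A0}−C_A) − C_S = 4.217 − 1.857 = 2.360 mol/dm³.
Y_R = C_R/C_{A0} = 2.360/5.47 = 0.431.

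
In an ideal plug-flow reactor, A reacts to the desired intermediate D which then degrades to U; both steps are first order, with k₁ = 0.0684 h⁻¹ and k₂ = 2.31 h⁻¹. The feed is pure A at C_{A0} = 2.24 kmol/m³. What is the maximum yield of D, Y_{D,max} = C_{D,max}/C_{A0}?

0.0266

For a first-order series the maximum intermediate yield is C_{D,max}/C_{A0} = (k₁/k₂)^[k₂/(k₂−k₁)].
= (0.0684/2.31)^(2.31/(2.31−0.0684)) = (0.02961)^(1.031) = 0.02660.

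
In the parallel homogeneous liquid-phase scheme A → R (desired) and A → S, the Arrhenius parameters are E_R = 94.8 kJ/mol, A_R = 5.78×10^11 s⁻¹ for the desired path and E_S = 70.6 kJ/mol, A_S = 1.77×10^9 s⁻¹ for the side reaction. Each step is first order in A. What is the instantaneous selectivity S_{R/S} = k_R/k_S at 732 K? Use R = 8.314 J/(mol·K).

k_R/k_S = (A_R/A_S)·exp[−(E_R−E_S)/(RT)] = (A_R/A_S)·exp[(E_S−E_R)/(RT)].
(E_S−E_R)/(RT) = (70.6−94.8)×10³/(8.314×732) = -24200/6086 = -3.976.
k_R/k_S = (5.78×10^11/1.77×10^9)·exp(-3.976) = 326.6 × 0.01875 = 6.12.

6.12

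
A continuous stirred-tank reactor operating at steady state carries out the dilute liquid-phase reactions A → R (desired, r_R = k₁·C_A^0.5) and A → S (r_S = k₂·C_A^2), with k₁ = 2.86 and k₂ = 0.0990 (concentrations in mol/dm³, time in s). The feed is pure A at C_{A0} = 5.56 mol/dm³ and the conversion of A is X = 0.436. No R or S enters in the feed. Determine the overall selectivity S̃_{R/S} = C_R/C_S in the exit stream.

Exit C_A = C_{A0}(1−X) = 5.56×0.564 = 3.136 mol/dm³.
A CSTR operates uniformly at the exit composition, giving r_R = 5.065 and r_S = 0.9735 (each k·C_A^n at C_A = 3.136).
Overall selectivity = C_R/C_S = r_Rτ/(r_Sτ) = r_R/r_S = 5.20.

5.20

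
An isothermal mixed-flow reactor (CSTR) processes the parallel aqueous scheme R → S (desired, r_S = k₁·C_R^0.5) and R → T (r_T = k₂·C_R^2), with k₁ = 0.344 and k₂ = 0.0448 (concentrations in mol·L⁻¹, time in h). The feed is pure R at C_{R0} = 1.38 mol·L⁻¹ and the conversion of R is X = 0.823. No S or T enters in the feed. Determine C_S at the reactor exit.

Exit C_R = C_{R0}(1−X) = 1.38×0.177 = 0.2443 mol·L⁻¹.
A CSTR operates uniformly at the exit composition, giving r_S = 0.1700 and r_T = 0.002673 (each k·C_R^n at C_R = 0.2443).
Fraction of consumed R going to S: r_S/(r_S+r_T) = 0.9845.
C_S = 0.9845·C_{R0}·X = 0.9845×1.38×0.823 = 1.12 mol·L⁻¹.

1.12 mol·L⁻¹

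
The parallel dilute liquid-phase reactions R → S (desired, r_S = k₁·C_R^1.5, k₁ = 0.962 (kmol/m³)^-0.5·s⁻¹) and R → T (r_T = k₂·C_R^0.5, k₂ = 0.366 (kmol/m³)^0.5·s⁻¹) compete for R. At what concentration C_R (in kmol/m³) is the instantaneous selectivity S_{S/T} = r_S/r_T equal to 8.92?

S_{S/T} = (k₁/k₂)·C_R ⇒ C_R = S·k₂/k₁.
= 8.92×0.366/0.962 = 3.39 kmol/m³.

3.39 kmol/m³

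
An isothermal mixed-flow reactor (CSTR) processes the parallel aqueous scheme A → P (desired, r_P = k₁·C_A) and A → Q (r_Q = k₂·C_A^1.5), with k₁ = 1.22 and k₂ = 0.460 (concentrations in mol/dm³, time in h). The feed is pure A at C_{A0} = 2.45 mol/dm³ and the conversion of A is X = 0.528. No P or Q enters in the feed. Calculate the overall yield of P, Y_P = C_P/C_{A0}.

Exit C_A = C_{A0}(1−X) = 2.45×0.472 = 1.156 mol/dm³.
A CSTR operates uniformly at the exit composition, giving r_P = 1.411 and r_Q = 0.5720 (each k·C_A^n at C_A = 1.156).
Fraction of consumed A going to P: r_P/(r_P+r_Q) = 0.7115.
C_P = 0.7115·C_{A0}·X = 0.7115×2.45×0.528 = 0.920 mol/dm³; Y_P = C_P/C_{A0} = 0.376.

0.376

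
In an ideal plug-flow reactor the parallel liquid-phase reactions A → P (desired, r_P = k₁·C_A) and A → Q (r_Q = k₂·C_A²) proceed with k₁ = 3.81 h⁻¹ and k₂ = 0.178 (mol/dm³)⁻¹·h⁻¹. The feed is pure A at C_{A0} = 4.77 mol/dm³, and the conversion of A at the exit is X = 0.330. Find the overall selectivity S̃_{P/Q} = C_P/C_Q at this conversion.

C_A = C_{A0}(1−X) = 3.196 mol/dm³.
Along a PFR/batch, dC_P/dC_A = −r_P/(r_P+r_Q) = −k₁/(k₁+k₂·C_A).
Integrating from C_{A0} to C_A: C_P = (3.81/0.178)·ln[(3.81+0.178·4.77)/(3.81+0.178·3.20)] = 21.40·ln(4.659/4.379) = 1.328 mol/dm³.
C_Q = (C_{A0}−C_A)−C_P = 0.2465 mol/dm³; S̃_{P/Q} = 1.328/0.2465 = 5.39.

5.39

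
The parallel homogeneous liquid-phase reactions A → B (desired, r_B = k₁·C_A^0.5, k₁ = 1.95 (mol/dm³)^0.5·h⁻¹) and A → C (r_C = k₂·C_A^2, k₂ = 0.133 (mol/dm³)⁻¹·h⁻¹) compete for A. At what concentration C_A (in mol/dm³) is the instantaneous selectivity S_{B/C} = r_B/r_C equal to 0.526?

S_{B/C} = (k₁/k₂)·C_A^-1.5 ⇒ C_A = (S·k₂/k₁)^(1/(-1.5)).
= (0.526×0.133/1.95)^(-0.6667) = (0.03588)^(-0.6667) = 9.19 mol/dm³.

9.19 mol/dm³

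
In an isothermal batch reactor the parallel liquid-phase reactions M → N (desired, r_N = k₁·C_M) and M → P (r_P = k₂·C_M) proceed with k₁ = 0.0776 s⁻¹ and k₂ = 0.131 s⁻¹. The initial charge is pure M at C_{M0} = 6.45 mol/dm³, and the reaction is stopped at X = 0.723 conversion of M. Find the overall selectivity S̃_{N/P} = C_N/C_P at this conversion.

C_M = C_{M0}(1−X) = 1.787 mol/dm³.
Both paths are first order in M, so the instantaneous fraction to N is constant: dC_N/d(−C_M) = k₁/(k₁+k₂) = 0.3720.
C_N = 0.3720·(C_{M0}−C_M) = 0.3720×4.663 = 1.73 mol/dm³.
C_P = (C_{M0}−C_M)−C_N = 2.929 mol/dm³; S̃_{N/P} = 1.735/2.929 = 0.592.

0.592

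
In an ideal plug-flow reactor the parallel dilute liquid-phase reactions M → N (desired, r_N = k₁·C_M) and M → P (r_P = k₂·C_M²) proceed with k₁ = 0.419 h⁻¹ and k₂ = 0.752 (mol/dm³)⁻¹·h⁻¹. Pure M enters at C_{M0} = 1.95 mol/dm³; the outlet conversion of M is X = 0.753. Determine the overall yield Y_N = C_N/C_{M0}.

0.252

C_M = C_{M0}(1−X) = 0.4816 mol/dm³.
Along a PFR/batch, dC_N/dC_M = −r_N/(r_N+r_P) = −k₁/(k₁+k₂·C_M).
Integrating from C_{M0} to C_M: C_N = (0.419/0.752)·ln[(0.419+0.752·1.95)/(0.419+0.752·0.482)] = 0.5572·ln(1.885/0.7812) = 0.4909 mol/dm³.
Y_N = C_N/C_{M0} = 0.4909/1.95 = 0.252.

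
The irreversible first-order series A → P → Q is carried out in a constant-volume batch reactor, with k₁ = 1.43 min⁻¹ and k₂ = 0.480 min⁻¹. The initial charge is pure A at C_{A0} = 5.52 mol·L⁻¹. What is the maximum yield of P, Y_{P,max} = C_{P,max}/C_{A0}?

At the optimum, C_{P,max}/C_{A0} = (k₁/k₂)^[k₂/(k₂−k₁)].
= (1.43/0.480)^(0.480/(0.480−1.43)) = (2.979)^(-0.5053) = 0.5760.

0.576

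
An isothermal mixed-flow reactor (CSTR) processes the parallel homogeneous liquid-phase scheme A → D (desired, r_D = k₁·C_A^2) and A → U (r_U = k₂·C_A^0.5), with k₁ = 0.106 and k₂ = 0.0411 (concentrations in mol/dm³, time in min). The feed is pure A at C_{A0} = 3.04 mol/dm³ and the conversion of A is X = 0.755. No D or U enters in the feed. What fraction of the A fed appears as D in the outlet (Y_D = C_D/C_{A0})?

Exit C_A = C_{A0}(1−X) = 3.04×0.245 = 0.7448 mol/dm³.
In a CSTR the entire volume is at exit conditions, so r_D = 0.106×0.7448^2 = 0.05880 and r_U = 0.0411×0.7448^0.5 = 0.03547.
Fraction of consumed A going to D: r_D/(r_D+r_U) = 0.6237.
C_D = 0.6237·C_{A0}·X = 0.6237×3.04×0.755 = 1.43 mol/dm³; Y_D = C_D/C_{A0} = 0.471.

0.471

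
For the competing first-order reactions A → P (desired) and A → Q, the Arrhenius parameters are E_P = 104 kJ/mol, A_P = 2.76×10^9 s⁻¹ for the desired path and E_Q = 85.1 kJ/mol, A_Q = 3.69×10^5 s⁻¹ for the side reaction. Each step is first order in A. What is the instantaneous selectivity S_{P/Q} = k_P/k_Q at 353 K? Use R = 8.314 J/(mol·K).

11.9

With equal orders, S_{P/Q} = k_P/k_Q = (A_P/A_Q)·exp[(E_Q−E_P)/(RT)].
(E_Q−E_P)/(RT) = (85.1−104)×10³/(8.314×353) = -18900/2935 = -6.440.
k_P/k_Q = (2.76×10^9/3.69×10^5)·exp(-6.440) = 7480 × 0.001597 = 11.9.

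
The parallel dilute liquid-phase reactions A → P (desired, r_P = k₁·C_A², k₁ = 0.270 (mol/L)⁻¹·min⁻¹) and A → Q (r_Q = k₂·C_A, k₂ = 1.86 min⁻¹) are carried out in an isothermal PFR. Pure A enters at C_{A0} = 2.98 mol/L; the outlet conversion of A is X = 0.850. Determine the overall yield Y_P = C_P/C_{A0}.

C_A = C_{A0}(1−X) = 0.4470 mol/L.
Along a PFR/batch, dC_Q/dC_A = −r_Q/(r_P+r_Q) = −k₂/(k₂+k₁·C_A).
Integrating from C_{A0} to C_A: C_Q = (1.86/0.270)·ln[(1.86+0.270·2.98)/(1.86+0.270·0.447)] = 6.889·ln(2.665/1.981) = 2.043 mol/L.
Then C_P = (C_{A0}−C_A) − C_Q = 2.533 − 2.043 = 0.4897 mol/L.
Y_P = C_P/C_{A0} = 0.4897/2.98 = 0.164.

0.164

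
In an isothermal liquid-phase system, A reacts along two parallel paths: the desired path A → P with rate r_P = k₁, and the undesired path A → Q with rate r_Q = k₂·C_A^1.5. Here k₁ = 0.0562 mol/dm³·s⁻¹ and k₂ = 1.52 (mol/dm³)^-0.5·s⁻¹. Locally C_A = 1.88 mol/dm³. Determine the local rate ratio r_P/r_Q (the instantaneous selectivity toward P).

S_{P/Q} = r_P/r_Q = (k₁)/(k₂·C_A^1.5) = (k₁/k₂)·C_A^-1.5.
= (0.0562) / (1.52×1.880^1.5) = 0.05620/3.918 = 0.0143.
The undesired path is higher order in A, so low C_A (CSTR or dilute feed) favours P.

0.0143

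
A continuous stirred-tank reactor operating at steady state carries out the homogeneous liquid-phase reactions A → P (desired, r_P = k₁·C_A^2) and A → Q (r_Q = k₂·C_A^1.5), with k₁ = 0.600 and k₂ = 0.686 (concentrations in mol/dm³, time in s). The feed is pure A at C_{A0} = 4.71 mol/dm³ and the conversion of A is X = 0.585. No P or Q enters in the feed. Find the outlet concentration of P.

Exit C_A = C_{A0}(1−X) = 4.71×0.415 = 1.955 mol/dm³.
A CSTR operates uniformly at the exit composition, giving r_P = 2.292 and r_Q = 1.875 (each k·C_A^n at C_A = 1.955).
Fraction of consumed A going to P: r_P/(r_P+r_Q) = 0.5501.
C_P = 0.5501·C_{A0}·X = 0.5501×4.71×0.585 = 1.52 mol/dm³.

1.52 mol/dm³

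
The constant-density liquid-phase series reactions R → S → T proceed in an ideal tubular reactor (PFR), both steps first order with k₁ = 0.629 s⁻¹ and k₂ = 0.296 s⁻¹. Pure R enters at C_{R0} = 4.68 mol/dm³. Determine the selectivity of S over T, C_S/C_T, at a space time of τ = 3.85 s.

0.920

The intermediate concentration in a first-order A→B→C sequence is C_S = k₁C_{R0}(e^(−k₁τ) − e^(−k₂τ))/(k₂−k₁).
e^(−k₁τ) = e^(−0.629×3.85) = e^(−2.422) = 0.08878; e^(−k₂τ) = e^(−1.140) = 0.3199.
C_S = 0.629×4.68/(0.296−0.629) × (0.08878−0.3199) = (-8.840)×(-0.2312) = 2.044 mol/dm³.
C_R = C_{R0}e^(−k₁τ) = 0.4155 mol/dm³, so C_T = C_{R0}−C_R−C_S = 2.221 mol/dm³; C_S/C_T = 0.920.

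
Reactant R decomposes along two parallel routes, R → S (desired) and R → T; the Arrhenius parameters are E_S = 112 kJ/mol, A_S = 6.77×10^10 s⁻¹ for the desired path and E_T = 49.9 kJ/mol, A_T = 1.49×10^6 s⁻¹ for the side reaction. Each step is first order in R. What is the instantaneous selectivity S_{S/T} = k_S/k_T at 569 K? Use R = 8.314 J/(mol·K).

With equal orders, S_{S/T} = k_S/k_T = (A_S/A_T)·exp[(E_T−E_S)/(RT)].
(E_T−E_S)/(RT) = (49.9−112)×10³/(8.314×569) = -62100/4731 = -13.13.
k_S/k_T = (6.77×10^10/1.49×10^6)·exp(-13.13) = 45436 × 1.991×10^-6 = 0.0904.

0.0904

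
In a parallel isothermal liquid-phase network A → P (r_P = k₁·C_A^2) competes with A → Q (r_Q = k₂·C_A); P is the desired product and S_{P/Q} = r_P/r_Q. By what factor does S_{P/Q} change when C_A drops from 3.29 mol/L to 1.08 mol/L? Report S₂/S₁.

0.328

S_{P/Q} = (k₁/k₂)·C_A, so S₂/S₁ = (C_{A,2}/C_{A,1}).
= 1.08/3.29 = 0.328.
Selectivity toward P falls as C_A falls — high-concentration operation is favoured.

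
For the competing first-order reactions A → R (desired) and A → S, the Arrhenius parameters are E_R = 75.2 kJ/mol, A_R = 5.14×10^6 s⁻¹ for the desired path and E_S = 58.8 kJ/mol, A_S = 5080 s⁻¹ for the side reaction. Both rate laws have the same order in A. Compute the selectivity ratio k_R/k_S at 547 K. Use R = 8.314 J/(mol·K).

k_R/k_S = (A_R/A_S)·exp[−(E_R−E_S)/(RT)] = (A_R/A_S)·exp[(E_S−E_R)/(RT)].
(E_S−E_R)/(RT) = (58.8−75.2)×10³/(8.314×547) = -16400/4548 = -3.606.
k_R/k_S = (5.14×10^6/5080)·exp(-3.606) = 1012 × 0.02716 = 27.5.
Since E_R > E_S, raising the temperature improves selectivity toward R.

27.5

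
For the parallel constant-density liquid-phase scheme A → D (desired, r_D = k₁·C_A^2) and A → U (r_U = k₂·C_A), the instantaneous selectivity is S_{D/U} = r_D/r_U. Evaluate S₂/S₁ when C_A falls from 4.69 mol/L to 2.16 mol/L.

0.461

S_{D/U} = (k₁/k₂)·C_A, so S₂/S₁ = (C_{A,2}/C_{A,1}).
= 2.16/4.69 = 0.461.
Selectivity toward D falls as C_A falls — high-concentration operation is favoured.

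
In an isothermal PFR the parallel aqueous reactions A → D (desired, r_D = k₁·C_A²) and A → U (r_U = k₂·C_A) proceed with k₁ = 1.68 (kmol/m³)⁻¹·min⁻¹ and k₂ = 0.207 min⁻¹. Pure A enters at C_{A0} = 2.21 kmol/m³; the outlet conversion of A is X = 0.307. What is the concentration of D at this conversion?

C_A = C_{A0}(1−X) = 1.532 kmol/m³.
Along a PFR/batch, dC_U/dC_A = −r_U/(r_D+r_U) = −k₂/(k₂+k₁·C_A).
Integrating from C_{A0} to C_A: C_U = (0.207/1.68)·ln[(0.207+1.68·2.21)/(0.207+1.68·1.53)] = 0.1232·ln(3.920/2.780) = 0.04234 kmol/m³.
Then C_D = (C_{A0}−C_A) − C_U = 0.6785 − 0.04234 = 0.6361 kmol/m³.

0.636 kmol/m³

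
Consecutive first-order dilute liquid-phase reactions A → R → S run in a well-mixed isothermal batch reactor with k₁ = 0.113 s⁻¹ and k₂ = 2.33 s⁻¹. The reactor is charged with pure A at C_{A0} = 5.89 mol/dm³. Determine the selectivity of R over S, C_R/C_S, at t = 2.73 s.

For first-order series with pure A initially, C_R(t) = k₁C_{A0}/(k₂−k₁)·(e^(−k₁t) − e^(−k₂t)).
e^(−k₁t) = e^(−0.113×2.73) = e^(−0.3085) = 0.7346; e^(−k₂t) = e^(−6.361) = 0.001728.
C_R = 0.113×5.89/(2.33−0.113) × (0.7346−0.001728) = 0.3002×0.7328 = 0.2200 mol/dm³.
C_A = C_{A0}e^(−k₁t) = 4.327 mol/dm³, so C_S = C_{A0}−C_A−C_R = 1.343 mol/dm³; C_R/C_S = 0.164.

0.164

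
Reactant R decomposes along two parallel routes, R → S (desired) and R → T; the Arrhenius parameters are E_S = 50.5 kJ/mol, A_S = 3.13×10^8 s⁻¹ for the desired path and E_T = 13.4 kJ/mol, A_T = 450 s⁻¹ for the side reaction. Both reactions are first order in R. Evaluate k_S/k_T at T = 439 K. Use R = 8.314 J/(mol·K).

With equal orders, S_{S/T} = k_S/k_T = (A_S/A_T)·exp[(E_T−E_S)/(RT)].
(E_T−E_S)/(RT) = (13.4−50.5)×10³/(8.314×439) = -37100/3650 = -10.16.
k_S/k_T = (3.13×10^8/450)·exp(-10.16) = 6.956×10^5 × 3.850×10^-5 = 26.8.

26.8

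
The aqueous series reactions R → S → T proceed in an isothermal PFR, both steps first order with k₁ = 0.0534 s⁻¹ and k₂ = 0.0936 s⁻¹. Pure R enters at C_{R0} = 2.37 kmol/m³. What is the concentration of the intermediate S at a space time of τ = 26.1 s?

0.508 kmol/m³

Solving the coupled first-order balances gives C_S(τ) = [k₁/(k₂−k₁)]·C_{R0}·(e^(−k₁τ) − e^(−k₂τ)).
e^(−k₁τ) = e^(−0.0534×26.1) = e^(−1.394) = 0.2481; e^(−k₂τ) = e^(−2.443) = 0.08690.
C_S = 0.0534×2.37/(0.0936−0.0534) × (0.2481−0.08690) = 3.148×0.1612 = 0.5076 kmol/m³.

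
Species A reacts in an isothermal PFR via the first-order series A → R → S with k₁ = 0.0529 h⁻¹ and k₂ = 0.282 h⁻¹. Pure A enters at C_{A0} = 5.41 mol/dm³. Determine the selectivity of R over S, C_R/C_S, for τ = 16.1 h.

0.201

Solving the coupled first-order balances gives C_R(τ) = [k₁/(k₂−k₁)]·C_{A0}·(e^(−k₁τ) − e^(−k₂τ)).
e^(−k₁τ) = e^(−0.0529×16.1) = e^(−0.8517) = 0.4267; e^(−k₂τ) = e^(−4.540) = 0.01067.
C_R = 0.0529×5.41/(0.282−0.0529) × (0.4267−0.01067) = 1.249×0.4160 = 0.5197 mol/dm³.
C_A = C_{A0}e^(−k₁τ) = 2.308 mol/dm³, so C_S = C_{A0}−C_A−C_R = 2.582 mol/dm³; C_R/C_S = 0.201.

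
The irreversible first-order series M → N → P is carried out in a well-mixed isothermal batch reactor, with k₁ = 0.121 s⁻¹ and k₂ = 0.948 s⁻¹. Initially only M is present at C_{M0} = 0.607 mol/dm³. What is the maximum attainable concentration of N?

0.0573 mol/dm³

Evaluating C_N at t_opt = ln(k₂/k₁)/(k₂−k₁) gives C_{N,max}/C_{M0} = (k₁/k₂)^[k₂/(k₂−k₁)].
= (0.121/0.948)^(0.948/(0.948−0.121)) = (0.1276)^(1.146) = 0.09444.
C_{N,max} = 0.09444×0.607 = 0.0573 mol/dm³.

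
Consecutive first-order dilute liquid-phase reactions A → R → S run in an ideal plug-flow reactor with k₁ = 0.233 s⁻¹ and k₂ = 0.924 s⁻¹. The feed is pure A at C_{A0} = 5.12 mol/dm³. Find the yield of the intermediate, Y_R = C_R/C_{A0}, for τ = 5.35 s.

For first-order series with pure A initially, C_R(τ) = k₁C_{A0}/(k₂−k₁)·(e^(−k₁τ) − e^(−k₂τ)).
e^(−k₁τ) = e^(−0.233×5.35) = e^(−1.247) = 0.2875; e^(−k₂τ) = e^(−4.943) = 0.007130.
C_R = 0.233×5.12/(0.924−0.233) × (0.2875−0.007130) = 1.726×0.2804 = 0.4840 mol/dm³.
Y_R = C_R/C_{A0} = 0.4840/5.12 = 0.0945.

0.0945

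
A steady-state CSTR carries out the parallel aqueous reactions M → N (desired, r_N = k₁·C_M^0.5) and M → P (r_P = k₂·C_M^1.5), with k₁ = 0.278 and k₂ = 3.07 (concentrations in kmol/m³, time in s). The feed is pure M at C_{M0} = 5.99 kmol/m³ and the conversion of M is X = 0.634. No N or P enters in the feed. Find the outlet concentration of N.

Exit C_M = C_{M0}(1−X) = 5.99×0.366 = 2.192 kmol/m³.
A CSTR operates uniformly at the exit composition, giving r_N = 0.4116 and r_P = 9.966 (each k·C_M^n at C_M = 2.192).
Fraction of consumed M going to N: r_N/(r_N+r_P) = 0.03967.
C_N = 0.03967·C_{M0}·X = 0.03967×5.99×0.634 = 0.151 kmol/m³.

0.151 kmol/m³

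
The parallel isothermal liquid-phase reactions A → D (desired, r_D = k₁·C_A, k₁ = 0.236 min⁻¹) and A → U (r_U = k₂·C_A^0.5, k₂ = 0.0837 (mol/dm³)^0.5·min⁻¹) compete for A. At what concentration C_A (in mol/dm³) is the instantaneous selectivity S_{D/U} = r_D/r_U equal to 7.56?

7.19 mol/dm³

S_{D/U} = (k₁/k₂)·C_A^0.5 ⇒ C_A = (S·k₂/k₁)^(2).
= (7.56×0.0837/0.236)^(2) = (2.681)^(2) = 7.19 mol/dm³.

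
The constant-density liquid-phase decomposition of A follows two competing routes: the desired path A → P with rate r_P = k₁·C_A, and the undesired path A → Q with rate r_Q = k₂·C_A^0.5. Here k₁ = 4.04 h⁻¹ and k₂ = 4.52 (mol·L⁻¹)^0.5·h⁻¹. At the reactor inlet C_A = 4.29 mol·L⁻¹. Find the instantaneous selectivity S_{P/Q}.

S_{P/Q} = r_P/r_Q = (k₁·C_A)/(k₂·C_A^0.5) = (k₁/k₂)·C_A^0.5.
= (4.04×4.290) / (4.52×4.290^0.5) = 17.33/9.362 = 1.85.

1.85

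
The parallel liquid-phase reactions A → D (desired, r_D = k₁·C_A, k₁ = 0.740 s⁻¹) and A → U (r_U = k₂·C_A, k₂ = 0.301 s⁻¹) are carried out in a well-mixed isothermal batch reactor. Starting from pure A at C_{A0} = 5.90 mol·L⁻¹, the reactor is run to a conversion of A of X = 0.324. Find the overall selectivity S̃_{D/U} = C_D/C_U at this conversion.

2.46

C_A = C_{A0}(1−X) = 3.988 mol·L⁻¹.
Both paths are first order in A, so the instantaneous fraction to D is constant: dC_D/d(−C_A) = k₁/(k₁+k₂) = 0.7109.
C_D = 0.7109·(C_{A0}−C_A) = 0.7109×1.912 = 1.36 mol·L⁻¹.
C_U = (C_{A0}−C_A)−C_D = 0.5527 mol·L⁻¹; S̃_{D/U} = 1.359/0.5527 = 2.46.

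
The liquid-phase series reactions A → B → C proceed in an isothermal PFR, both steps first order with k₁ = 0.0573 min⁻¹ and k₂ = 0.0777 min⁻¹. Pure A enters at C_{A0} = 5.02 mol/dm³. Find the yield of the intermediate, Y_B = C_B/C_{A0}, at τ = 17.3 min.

0.310

Solving the coupled first-order balances gives C_B(τ) = [k₁/(k₂−k₁)]·C_{A0}·(e^(−k₁τ) − e^(−k₂τ)).
e^(−k₁τ) = e^(−0.0573×17.3) = e^(−0.9913) = 0.3711; e^(−k₂τ) = e^(−1.344) = 0.2607.
C_B = 0.0573×5.02/(0.0777−0.0573) × (0.3711−0.2607) = 14.10×0.1104 = 1.556 mol/dm³.
Y_B = C_B/C_{A0} = 1.556/5.02 = 0.310.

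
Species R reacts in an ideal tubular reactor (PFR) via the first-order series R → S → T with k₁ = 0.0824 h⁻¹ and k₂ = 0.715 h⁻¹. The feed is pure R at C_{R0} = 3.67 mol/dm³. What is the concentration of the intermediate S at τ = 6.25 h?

Solving the coupled first-order balances gives C_S(τ) = [k₁/(k₂−k₁)]·C_{R0}·(e^(−k₁τ) − e^(−k₂τ)).
e^(−k₁τ) = e^(−0.0824×6.25) = e^(−0.5150) = 0.5975; e^(−k₂τ) = e^(−4.469) = 0.01146.
C_S = 0.0824×3.67/(0.715−0.0824) × (0.5975−0.01146) = 0.4780×0.5860 = 0.2801 mol/dm³.

0.280 mol/dm³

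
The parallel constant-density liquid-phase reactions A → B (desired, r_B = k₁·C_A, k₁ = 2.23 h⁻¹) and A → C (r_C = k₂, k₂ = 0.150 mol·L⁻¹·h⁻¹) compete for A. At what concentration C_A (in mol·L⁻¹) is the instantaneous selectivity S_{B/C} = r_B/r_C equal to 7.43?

0.500 mol·L⁻¹

S_{B/C} = (k₁/k₂)·C_A ⇒ C_A = S·k₂/k₁.
= 7.43×0.150/2.23 = 0.500 mol·L⁻¹.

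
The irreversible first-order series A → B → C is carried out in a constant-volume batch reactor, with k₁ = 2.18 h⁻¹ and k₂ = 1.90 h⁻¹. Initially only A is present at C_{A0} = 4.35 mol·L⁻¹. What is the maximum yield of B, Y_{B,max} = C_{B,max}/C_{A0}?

0.393

Evaluating C_B at t_opt = ln(k₂/k₁)/(k₂−k₁) gives C_{B,max}/C_{A0} = (k₁/k₂)^[k₂/(k₂−k₁)].
= (2.18/1.90)^(1.90/(1.90−2.18)) = (1.147)^(-6.786) = 0.3934.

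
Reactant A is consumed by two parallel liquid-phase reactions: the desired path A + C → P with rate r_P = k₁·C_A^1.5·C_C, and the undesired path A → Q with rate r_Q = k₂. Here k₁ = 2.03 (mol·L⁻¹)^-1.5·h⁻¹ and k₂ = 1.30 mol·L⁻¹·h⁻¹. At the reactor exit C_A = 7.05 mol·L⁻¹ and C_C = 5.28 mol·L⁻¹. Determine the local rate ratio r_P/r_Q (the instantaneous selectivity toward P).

154

S_{P/Q} = r_P/r_Q = (k₁·C_A^1.5·C_C)/(k₂) = (k₁/k₂)·C_A^1.5·C_C.
= (2.03×7.050^1.5×5.280) / (1.30) = 200.6/1.300 = 154.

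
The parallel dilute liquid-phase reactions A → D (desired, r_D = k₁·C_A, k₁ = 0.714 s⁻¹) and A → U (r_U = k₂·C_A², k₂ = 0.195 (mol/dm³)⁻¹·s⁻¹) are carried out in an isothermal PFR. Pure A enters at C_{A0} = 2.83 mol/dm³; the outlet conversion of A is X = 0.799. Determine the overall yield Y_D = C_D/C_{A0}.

C_A = C_{A0}(1−X) = 0.5688 mol/dm³.
Along a PFR/batch, dC_D/dC_A = −r_D/(r_D+r_U) = −k₁/(k₁+k₂·C_A).
Integrating from C_{A0} to C_A: C_D = (0.714/0.195)·ln[(0.714+0.195·2.83)/(0.714+0.195·0.569)] = 3.662·ln(1.266/0.8249) = 1.568 mol/dm³.
Y_D = C_D/C_{A0} = 1.568/2.83 = 0.554.

0.554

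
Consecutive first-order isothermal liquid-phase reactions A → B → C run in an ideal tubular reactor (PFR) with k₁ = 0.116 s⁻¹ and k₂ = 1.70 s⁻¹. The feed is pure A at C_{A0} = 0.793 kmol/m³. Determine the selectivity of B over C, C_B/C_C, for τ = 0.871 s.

The intermediate concentration in a first-order A→B→C sequence is C_B = k₁C_{A0}(e^(−k₁τ) − e^(−k₂τ))/(k₂−k₁).
e^(−k₁τ) = e^(−0.116×0.871) = e^(−0.1010) = 0.9039; e^(−k₂τ) = e^(−1.481) = 0.2275.
C_B = 0.116×0.793/(1.70−0.116) × (0.9039−0.2275) = 0.05807×0.6764 = 0.03928 kmol/m³.
C_A = C_{A0}e^(−k₁τ) = 0.7168 kmol/m³, so C_C = C_{A0}−C_A−C_B = 0.03692 kmol/m³; C_B/C_C = 1.06.

1.06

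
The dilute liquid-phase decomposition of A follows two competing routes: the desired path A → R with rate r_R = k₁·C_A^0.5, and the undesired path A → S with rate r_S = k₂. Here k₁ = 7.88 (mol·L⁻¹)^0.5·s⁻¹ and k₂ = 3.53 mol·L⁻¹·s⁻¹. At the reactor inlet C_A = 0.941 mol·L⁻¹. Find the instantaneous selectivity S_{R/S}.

2.17

S_{R/S} = r_R/r_S = (k₁·C_A^0.5)/(k₂) = (k₁/k₂)·C_A^0.5.
= (7.88×0.9410^0.5) / (3.53) = 7.644/3.530 = 2.17.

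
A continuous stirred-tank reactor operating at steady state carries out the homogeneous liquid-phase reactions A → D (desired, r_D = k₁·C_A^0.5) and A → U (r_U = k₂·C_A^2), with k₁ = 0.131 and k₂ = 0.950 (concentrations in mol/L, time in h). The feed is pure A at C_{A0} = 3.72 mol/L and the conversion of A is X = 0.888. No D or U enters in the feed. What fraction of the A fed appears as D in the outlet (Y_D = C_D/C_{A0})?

Exit C_A = C_{A0}(1−X) = 3.72×0.112 = 0.4166 mol/L.
Rates in a CSTR are evaluated at the outlet concentration: r_D = 0.131×0.4166^0.5 = 0.08456, r_U = 0.950×0.4166^2 = 0.1649.
Fraction of consumed A going to D: r_D/(r_D+r_U) = 0.3390.
C_D = 0.3390·C_{A0}·X = 0.3390×3.72×0.888 = 1.12 mol/L; Y_D = C_D/C_{A0} = 0.301.

0.301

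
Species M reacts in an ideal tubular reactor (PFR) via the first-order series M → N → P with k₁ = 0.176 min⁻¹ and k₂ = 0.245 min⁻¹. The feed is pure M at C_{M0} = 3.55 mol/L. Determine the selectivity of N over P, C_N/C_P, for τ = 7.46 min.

0.607

For first-order series with pure M initially, C_N(τ) = k₁C_{M0}/(k₂−k₁)·(e^(−k₁τ) − e^(−k₂τ)).
e^(−k₁τ) = e^(−0.176×7.46) = e^(−1.313) = 0.2690; e^(−k₂τ) = e^(−1.828) = 0.1608.
C_N = 0.176×3.55/(0.245−0.176) × (0.2690−0.1608) = 9.055×0.1082 = 0.9801 mol/L.
C_M = C_{M0}e^(−k₁τ) = 0.9550 mol/L, so C_P = C_{M0}−C_M−C_N = 1.615 mol/L; C_N/C_P = 0.607.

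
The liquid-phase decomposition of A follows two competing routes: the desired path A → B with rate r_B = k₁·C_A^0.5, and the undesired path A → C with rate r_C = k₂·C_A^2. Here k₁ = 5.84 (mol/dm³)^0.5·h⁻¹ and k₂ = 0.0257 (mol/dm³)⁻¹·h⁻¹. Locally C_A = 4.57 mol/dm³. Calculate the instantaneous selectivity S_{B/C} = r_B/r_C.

23.3

S_{B/C} = r_B/r_C = (k₁·C_A^0.5)/(k₂·C_A^2) = (k₁/k₂)·C_A^-1.5.
= (5.84×4.570^0.5) / (0.0257×4.570^2) = 12.48/0.5367 = 23.3.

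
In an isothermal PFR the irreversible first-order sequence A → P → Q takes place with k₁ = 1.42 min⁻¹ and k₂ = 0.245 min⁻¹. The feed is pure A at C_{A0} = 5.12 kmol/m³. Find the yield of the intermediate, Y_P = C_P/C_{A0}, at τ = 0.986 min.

0.651

For first-order series with pure A initially, C_P(τ) = k₁C_{A0}/(k₂−k₁)·(e^(−k₁τ) − e^(−k₂τ)).
e^(−k₁τ) = e^(−1.42×0.986) = e^(−1.400) = 0.2466; e^(−k₂τ) = e^(−0.2416) = 0.7854.
C_P = 1.42×5.12/(0.245−1.42) × (0.2466−0.7854) = (-6.188)×(-0.5388) = 3.334 kmol/m³.
Y_P = C_P/C_{A0} = 3.334/5.12 = 0.651.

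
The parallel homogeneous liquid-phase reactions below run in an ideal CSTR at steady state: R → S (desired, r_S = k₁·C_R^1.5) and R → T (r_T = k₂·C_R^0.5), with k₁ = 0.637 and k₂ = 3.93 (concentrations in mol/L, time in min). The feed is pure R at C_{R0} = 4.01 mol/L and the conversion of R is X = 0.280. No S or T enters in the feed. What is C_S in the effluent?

Exit C_R = C_{R0}(1−X) = 4.01×0.720 = 2.887 mol/L.
A CSTR operates uniformly at the exit composition, giving r_S = 3.125 and r_T = 6.678 (each k·C_R^n at C_R = 2.887).
Fraction of consumed R going to S: r_S/(r_S+r_T) = 0.3188.
C_S = 0.3188·C_{R0}·X = 0.3188×4.01×0.280 = 0.358 mol/L.

0.358 mol/L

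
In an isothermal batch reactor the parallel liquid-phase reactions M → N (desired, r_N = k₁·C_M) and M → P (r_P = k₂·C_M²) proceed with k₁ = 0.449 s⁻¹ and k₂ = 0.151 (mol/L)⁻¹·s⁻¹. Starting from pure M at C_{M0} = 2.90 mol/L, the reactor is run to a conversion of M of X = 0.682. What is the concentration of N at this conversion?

C_M = C_{M0}(1−X) = 0.9222 mol/L.
Along a PFR/batch, dC_N/dC_M = −r_N/(r_N+r_P) = −k₁/(k₁+k₂·C_M).
Integrating from C_{M0} to C_M: C_N = (0.449/0.151)·ln[(0.449+0.151·2.90)/(0.449+0.151·0.922)] = 2.974·ln(0.8869/0.5883) = 1.221 mol/L.

1.22 mol/L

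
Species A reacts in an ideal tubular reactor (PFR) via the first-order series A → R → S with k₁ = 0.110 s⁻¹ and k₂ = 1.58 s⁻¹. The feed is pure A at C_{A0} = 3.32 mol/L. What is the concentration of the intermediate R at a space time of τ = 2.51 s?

Solving the coupled first-order balances gives C_R(τ) = [k₁/(k₂−k₁)]·C_{A0}·(e^(−k₁τ) − e^(−k₂τ)).
e^(−k₁τ) = e^(−0.110×2.51) = e^(−0.2761) = 0.7587; e^(−k₂τ) = e^(−3.966) = 0.01895.
C_R = 0.110×3.32/(1.58−0.110) × (0.7587−0.01895) = 0.2484×0.7398 = 0.1838 mol/L.

0.184 mol/L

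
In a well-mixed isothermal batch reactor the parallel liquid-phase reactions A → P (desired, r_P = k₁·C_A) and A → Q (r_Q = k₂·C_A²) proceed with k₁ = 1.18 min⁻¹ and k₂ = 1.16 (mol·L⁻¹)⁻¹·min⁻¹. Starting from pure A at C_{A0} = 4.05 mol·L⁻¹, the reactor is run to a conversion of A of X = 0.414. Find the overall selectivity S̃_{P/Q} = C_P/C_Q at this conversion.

C_A = C_{A0}(1−X) = 2.373 mol·L⁻¹.
Along a PFR/batch, dC_P/dC_A = −r_P/(r_P+r_Q) = −k₁/(k₁+k₂·C_A).
Integrating from C_{A0} to C_A: C_P = (1.18/1.16)·ln[(1.18+1.16·4.05)/(1.18+1.16·2.37)] = 1.017·ln(5.878/3.933) = 0.4087 mol·L⁻¹.
C_Q = (C_{A0}−C_A)−C_P = 1.268 mol·L⁻¹; S̃_{P/Q} = 0.4087/1.268 = 0.322.

0.322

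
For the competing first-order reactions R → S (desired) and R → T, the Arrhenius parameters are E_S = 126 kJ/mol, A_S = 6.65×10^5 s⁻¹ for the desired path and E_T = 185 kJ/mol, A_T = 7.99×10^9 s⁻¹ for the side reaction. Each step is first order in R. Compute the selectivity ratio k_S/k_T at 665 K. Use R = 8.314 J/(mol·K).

3.59

k_S/k_T = (A_S/A_T)·exp[−(E_S−E_T)/(RT)] = (A_S/A_T)·exp[(E_T−E_S)/(RT)].
(E_T−E_S)/(RT) = (185−126)×10³/(8.314×665) = 59000/5529 = 10.67.
k_S/k_T = (6.65×10^5/7.99×10^9)·exp(10.67) = 8.323×10^-5 × 43104 = 3.59.
Since E_S < E_T, lowering the temperature improves selectivity toward S.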